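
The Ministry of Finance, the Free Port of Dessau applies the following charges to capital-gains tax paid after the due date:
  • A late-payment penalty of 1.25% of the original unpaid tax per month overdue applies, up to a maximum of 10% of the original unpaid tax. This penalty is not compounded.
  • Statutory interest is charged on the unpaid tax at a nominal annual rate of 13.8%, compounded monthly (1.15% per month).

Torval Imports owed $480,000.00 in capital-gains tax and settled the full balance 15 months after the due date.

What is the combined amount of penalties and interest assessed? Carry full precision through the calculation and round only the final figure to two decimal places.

$137,809.31

Penalty (uncapped): 15 × 1.25% × $480,000.00 = $90,000.00; cap = 10% × $480,000.00 = $48,000.00 → penalty = $48,000.00
Interest: $480,000.00 × ((1 + 0.0115)^15 − 1) = $480,000.00 × 0.1871027… = $89,809.3142…
Penalties + interest = $48,000.0000 + $89,809.3142… = $137,809.31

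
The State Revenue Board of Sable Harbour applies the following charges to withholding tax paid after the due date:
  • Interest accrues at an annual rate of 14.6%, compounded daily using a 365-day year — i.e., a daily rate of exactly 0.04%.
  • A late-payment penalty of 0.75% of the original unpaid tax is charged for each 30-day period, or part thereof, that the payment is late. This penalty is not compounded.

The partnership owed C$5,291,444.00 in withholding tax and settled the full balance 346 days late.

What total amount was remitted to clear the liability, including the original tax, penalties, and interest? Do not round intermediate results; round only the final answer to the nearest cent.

C$6,552,940.40

Penalty periods: ⌈346/30⌉ = 12; penalty = 12 × 0.75% × C$5,291,444.00 = C$476,229.96
Interest: C$5,291,444.00 × ((1 + 0.0004)^346 − 1) = C$5,291,444.00 × 0.14840305… = C$785,266.4422…
Total = C$5,291,444.00 + C$476,229.9600 + C$785,266.4422… = C$6,552,940.40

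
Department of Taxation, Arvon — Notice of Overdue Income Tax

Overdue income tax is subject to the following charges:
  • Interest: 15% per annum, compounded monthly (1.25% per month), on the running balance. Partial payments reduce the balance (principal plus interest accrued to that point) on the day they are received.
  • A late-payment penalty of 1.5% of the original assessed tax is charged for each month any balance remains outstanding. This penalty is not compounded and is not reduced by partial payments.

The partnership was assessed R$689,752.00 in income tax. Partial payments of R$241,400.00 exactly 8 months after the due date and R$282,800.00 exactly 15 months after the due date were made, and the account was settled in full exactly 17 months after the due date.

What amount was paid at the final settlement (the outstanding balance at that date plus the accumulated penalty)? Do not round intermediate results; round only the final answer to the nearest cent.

Balance at month 8: R$689,752.0000 × (1 + 0.0125)^8 = R$761,821.4973…
After R$241,400.00 payment: R$761,821.4973… − R$241,400.00 = R$520,421.4973…
Balance at month 15: R$520,421.4973… × (1 + 0.0125)^7 = R$567,702.0350…
After R$282,800.00 payment: R$567,702.0350… − R$282,800.00 = R$284,902.0350…
Balance at month 17: R$284,902.0350… × (1 + 0.0125)^2 = R$292,069.1019…
Penalty: 17 × 1.5% × R$689,752.00 = R$175,886.76
Final settlement = outstanding balance + penalty = R$292,069.1019… + R$175,886.76 = R$467,955.86

R$467,955.86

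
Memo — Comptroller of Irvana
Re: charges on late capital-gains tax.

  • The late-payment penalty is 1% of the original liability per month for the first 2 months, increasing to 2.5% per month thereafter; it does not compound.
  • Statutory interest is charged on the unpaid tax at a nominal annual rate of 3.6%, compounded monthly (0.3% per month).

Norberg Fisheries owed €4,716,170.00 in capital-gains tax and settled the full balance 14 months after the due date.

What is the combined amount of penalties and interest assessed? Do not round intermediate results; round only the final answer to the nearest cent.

€1,711,162.82

Penalty, months 1–2: 2 × 1% × €4,716,170.00 = €94,323.40
Penalty, months 3–14: 12 × 2.5% × €4,716,170.00 = €1,414,851.00
Interest: €4,716,170.00 × ((1 + 0.003)^14 − 1) = €4,716,170.00 × 0.0428289… = €201,988.4184…
Penalties + interest = €1,509,174.4000 + €201,988.4184… = €1,711,162.82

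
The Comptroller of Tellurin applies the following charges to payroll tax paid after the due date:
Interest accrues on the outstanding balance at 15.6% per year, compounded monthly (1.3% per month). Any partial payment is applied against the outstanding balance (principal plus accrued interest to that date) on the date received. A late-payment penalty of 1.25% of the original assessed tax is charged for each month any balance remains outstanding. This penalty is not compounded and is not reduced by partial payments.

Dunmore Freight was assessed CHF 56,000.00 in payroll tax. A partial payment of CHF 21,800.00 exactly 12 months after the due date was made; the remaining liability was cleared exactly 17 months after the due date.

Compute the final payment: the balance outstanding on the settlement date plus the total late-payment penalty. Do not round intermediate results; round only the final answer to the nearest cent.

Balance at month 12: CHF 56,000.0000 × (1 + 0.013)^12 = CHF 65,388.4995…
After CHF 21,800.00 payment: CHF 65,388.4995… − CHF 21,800.00 = CHF 43,588.4995…
Balance at month 17: CHF 43,588.4995… × (1 + 0.013)^5 = CHF 46,496.3804…
Penalty: 17 × 1.25% × CHF 56,000.00 = CHF 11,900.00
Final settlement = outstanding balance + penalty = CHF 46,496.3804… + CHF 11,900.00 = CHF 58,396.38

CHF 58,396.38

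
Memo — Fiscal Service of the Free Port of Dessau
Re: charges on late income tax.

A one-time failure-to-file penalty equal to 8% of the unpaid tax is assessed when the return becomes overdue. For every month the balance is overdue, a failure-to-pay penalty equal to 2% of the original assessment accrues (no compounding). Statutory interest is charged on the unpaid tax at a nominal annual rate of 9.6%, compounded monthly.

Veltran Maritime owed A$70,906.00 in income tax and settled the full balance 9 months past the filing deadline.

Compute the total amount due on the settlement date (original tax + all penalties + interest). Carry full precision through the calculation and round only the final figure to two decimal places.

A$94,613.25

Failure-to-file penalty: 8% × A$70,906.00 = A$5,672.48
Failure-to-pay penalty: 9 × 2% × A$70,906.00 = A$12,763.08
Interest (9.6%/yr ÷ 12 = 0.8%/month): A$70,906.00 × ((1 + 0.008)^9 − 1) = A$5,271.6858…
Total = A$70,906.00 + A$18,435.5600 + A$5,271.6858… = A$94,613.25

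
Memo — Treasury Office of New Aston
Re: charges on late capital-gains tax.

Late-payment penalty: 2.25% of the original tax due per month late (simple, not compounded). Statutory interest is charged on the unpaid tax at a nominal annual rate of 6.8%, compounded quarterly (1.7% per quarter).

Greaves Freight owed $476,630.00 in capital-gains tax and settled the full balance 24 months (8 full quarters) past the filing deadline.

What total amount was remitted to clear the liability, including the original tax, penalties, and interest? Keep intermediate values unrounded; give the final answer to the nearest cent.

$802,822.73

Late-payment penalty = 2.25% × $476,630.00 × 24 mo = $257,380.20
Interest: $476,630.00 × ((1 + 0.017)^8 − 1) = $476,630.00 × 0.1443731… = $68,812.5290…
Total = $476,630.00 + $257,380.2000 + $68,812.5290… = $802,822.73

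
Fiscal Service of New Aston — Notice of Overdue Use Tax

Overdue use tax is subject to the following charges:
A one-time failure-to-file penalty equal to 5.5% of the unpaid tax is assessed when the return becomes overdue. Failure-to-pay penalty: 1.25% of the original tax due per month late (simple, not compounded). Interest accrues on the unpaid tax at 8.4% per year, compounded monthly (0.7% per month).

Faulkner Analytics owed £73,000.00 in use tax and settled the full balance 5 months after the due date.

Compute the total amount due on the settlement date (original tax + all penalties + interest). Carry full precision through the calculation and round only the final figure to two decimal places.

£84,168.52

Failure-to-file penalty: 5.5% × £73,000.00 = £4,015.00
Failure-to-pay penalty: 5 × 1.25% × £73,000.00 = £4,562.50
Interest: £73,000.00 × ((1 + 0.007)^5 − 1) = £73,000.00 × 0.0354934… = £2,591.0213…
Total = £73,000.00 + £8,577.5000 + £2,591.0213… = £84,168.52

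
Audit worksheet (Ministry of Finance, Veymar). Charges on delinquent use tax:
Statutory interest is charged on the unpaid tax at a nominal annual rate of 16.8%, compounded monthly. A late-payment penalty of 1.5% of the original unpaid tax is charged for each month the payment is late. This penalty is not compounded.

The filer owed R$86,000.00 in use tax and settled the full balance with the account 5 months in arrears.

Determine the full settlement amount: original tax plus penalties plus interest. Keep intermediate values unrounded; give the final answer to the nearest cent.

Late-payment penalty = 1.5% × R$86,000.00 × 5 mo = R$6,450.00
Interest (16.8%/yr ÷ 12 = 1.4%/month): R$86,000.00 × ((1 + 0.014)^5 − 1) = R$6,190.9364…
Total = R$86,000.00 + R$6,450.0000 + R$6,190.9364… = R$98,640.94

R$98,640.94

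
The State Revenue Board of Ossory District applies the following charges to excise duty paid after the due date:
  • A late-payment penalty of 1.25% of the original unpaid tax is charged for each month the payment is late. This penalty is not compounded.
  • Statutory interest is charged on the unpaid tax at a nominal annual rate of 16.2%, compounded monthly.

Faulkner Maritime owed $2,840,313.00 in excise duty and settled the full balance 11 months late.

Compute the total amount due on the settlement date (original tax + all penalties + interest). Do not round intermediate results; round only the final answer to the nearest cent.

$3,682,297.89

Late-payment penalty = 1.25% × $2,840,313.00 × 11 mo = $390,543.04…
Interest (16.2%/yr ÷ 12 = 1.35%/month): $2,840,313.00 × ((1 + 0.0135)^11 − 1) = $451,441.8557…
Total = $2,840,313.00 + $390,543.0375 + $451,441.8557… = $3,682,297.89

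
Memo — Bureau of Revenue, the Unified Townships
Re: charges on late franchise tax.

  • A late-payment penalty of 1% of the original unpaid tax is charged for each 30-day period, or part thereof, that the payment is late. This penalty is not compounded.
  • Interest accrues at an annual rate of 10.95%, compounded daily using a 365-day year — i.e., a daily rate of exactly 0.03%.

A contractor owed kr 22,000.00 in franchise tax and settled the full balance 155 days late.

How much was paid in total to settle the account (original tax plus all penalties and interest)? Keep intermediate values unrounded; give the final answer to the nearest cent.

kr 24,367.00

Penalty periods: ⌈155/30⌉ = 6; penalty = 6 × 1% × kr 22,000.00 = kr 1,320.00
Interest: kr 22,000.00 × ((1 + 0.0003)^155 − 1) = kr 22,000.00 × 0.04759077… = kr 1,046.9970…
Total = kr 22,000.00 + kr 1,320.0000 + kr 1,046.9970… = kr 24,367.00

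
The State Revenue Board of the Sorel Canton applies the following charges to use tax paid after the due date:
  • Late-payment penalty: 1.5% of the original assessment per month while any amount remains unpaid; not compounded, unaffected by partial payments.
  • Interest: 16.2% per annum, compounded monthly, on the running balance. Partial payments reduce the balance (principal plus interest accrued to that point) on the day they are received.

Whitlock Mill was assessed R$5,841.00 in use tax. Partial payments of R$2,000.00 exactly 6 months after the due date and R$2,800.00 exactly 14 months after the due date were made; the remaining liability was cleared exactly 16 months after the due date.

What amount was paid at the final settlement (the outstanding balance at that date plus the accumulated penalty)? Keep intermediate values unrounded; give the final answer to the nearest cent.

R$3,477.53

Monthly rate = 16.2% ÷ 12 = 1.35%
Balance at month 6: R$5,841.0000 × (1 + 0.0135)^6 = R$6,330.3792…
After R$2,000.00 payment: R$6,330.3792… − R$2,000.00 = R$4,330.3792…
Balance at month 14: R$4,330.3792… × (1 + 0.0135)^8 = R$4,820.7649…
After R$2,800.00 payment: R$4,820.7649… − R$2,800.00 = R$2,020.7649…
Balance at month 16: R$2,020.7649… × (1 + 0.0135)^2 = R$2,075.6938…
Penalty: 16 × 1.5% × R$5,841.00 = R$1,401.84
Final settlement = outstanding balance + penalty = R$2,075.6938… + R$1,401.84 = R$3,477.53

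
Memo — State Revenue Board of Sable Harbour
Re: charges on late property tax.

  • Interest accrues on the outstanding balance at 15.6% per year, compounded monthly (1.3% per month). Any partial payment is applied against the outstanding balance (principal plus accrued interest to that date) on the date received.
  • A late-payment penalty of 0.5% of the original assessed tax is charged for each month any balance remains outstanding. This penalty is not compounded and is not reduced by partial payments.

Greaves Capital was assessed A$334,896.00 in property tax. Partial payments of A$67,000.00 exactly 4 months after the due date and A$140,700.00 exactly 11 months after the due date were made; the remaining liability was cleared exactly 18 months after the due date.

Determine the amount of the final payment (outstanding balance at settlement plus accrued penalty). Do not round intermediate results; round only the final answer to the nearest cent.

Balance at month 4: A$334,896.0000 × (1 + 0.013)^4 = A$352,653.1292…
After A$67,000.00 payment: A$352,653.1292… − A$67,000.00 = A$285,653.1292…
Balance at month 11: A$285,653.1292… × (1 + 0.013)^7 = A$312,683.6000…
After A$140,700.00 payment: A$312,683.6000… − A$140,700.00 = A$171,983.6000…
Balance at month 18: A$171,983.6000… × (1 + 0.013)^7 = A$188,257.8753…
Penalty: 18 × 0.5% × A$334,896.00 = A$30,140.64
Final settlement = outstanding balance + penalty = A$188,257.8753… + A$30,140.64 = A$218,398.52

A$218,398.52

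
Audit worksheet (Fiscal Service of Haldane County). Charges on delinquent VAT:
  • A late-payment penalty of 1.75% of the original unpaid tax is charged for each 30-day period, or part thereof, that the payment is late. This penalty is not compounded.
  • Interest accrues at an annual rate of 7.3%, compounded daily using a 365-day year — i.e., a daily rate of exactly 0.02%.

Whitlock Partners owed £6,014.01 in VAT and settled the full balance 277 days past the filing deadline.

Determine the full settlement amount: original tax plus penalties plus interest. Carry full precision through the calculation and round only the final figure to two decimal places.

Penalty periods: ⌈277/30⌉ = 10; penalty = 10 × 1.75% × £6,014.01 = £1,052.45…
Interest: £6,014.01 × ((1 + 0.0002)^277 − 1) = £6,014.01 × 0.05695746… = £342.5427…
Total = £6,014.01 + £1,052.4518… + £342.5427… = £7,409.00

£7,409.00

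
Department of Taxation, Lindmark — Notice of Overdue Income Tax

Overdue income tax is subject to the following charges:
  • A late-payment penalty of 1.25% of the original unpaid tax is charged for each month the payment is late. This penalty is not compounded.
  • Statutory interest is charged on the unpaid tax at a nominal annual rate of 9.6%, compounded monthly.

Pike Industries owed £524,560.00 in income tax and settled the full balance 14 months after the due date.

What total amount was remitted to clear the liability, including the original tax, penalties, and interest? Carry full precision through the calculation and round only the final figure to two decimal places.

Late-payment penalty: 14 × 1.25% × £524,560.00 = £91,798.00
Interest (9.6%/yr ÷ 12 = 0.8%/month): £524,560.00 × ((1 + 0.008)^14 − 1) = £61,905.7042…
Total = £524,560.00 + £91,798.0000 + £61,905.7042… = £678,263.70

£678,263.70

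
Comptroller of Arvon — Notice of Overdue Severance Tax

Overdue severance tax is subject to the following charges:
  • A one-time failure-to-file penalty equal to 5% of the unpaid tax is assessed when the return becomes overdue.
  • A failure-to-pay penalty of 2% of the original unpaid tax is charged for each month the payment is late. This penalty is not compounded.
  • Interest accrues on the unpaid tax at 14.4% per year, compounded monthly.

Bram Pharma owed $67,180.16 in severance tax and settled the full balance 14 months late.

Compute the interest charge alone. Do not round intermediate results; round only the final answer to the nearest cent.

Interest (14.4%/yr ÷ 12 = 1.2%/month): $67,180.16 × ((1 + 0.012)^14 − 1) = $12,210.2800…

$12,210.28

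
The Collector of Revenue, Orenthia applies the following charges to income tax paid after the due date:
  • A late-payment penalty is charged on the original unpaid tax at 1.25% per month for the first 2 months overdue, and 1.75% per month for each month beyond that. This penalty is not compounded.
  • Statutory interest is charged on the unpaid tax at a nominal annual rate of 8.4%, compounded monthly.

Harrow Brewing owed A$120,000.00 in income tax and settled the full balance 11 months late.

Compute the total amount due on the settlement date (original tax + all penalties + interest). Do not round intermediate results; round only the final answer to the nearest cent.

Penalty, months 1–2: 2 × 1.25% × A$120,000.00 = A$3,000.00
Penalty, months 3–11: 9 × 1.75% × A$120,000.00 = A$18,900.00
Interest (8.4%/yr ÷ 12 = 0.7%/month): A$120,000.00 × ((1 + 0.007)^11 − 1) = A$9,570.2874…
Total = A$120,000.00 + A$21,900.0000 + A$9,570.2874… = A$151,470.29

A$151,470.29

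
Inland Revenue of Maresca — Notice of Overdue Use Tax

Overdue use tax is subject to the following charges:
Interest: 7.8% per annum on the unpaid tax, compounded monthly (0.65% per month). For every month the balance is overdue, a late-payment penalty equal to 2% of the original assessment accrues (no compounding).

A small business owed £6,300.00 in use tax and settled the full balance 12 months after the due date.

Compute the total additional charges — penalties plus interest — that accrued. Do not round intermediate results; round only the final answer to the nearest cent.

Late-payment penalty = 2% × £6,300.00 × 12 mo = £1,512.00
Interest: £6,300.00 × ((1 + 0.0065)^12 − 1) = £6,300.00 × 0.0808498… = £509.3538…
Penalties + interest = £1,512.0000 + £509.3538… = £2,021.35

£2,021.35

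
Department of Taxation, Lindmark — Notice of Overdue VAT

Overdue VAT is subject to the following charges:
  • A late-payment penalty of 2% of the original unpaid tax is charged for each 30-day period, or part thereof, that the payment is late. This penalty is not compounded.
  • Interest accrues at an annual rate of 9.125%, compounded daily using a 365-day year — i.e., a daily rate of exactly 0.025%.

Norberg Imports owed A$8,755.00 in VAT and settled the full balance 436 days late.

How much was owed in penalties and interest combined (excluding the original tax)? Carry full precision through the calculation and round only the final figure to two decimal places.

Penalty periods: ⌈436/30⌉ = 15; penalty = 15 × 2% × A$8,755.00 = A$2,626.50
Interest: A$8,755.00 × ((1 + 0.00025)^436 − 1) = A$8,755.00 × 0.11514716… = A$1,008.1134…
Penalties + interest = A$2,626.5000 + A$1,008.1134… = A$3,634.61

A$3,634.61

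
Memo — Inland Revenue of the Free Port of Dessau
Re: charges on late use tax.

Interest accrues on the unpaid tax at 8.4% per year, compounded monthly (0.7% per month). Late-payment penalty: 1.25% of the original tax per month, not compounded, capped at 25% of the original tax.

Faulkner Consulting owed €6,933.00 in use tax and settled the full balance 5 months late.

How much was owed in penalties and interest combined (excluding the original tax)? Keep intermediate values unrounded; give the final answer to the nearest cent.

Penalty: 5 × 1.25% × €6,933.00 = €433.31… (below the 25% cap of €1,733.25)
Interest: €6,933.00 × ((1 + 0.007)^5 − 1) = €6,933.00 × 0.0354934… = €246.0760…
Penalties + interest = €433.3125 + €246.0760… = €679.39

€679.39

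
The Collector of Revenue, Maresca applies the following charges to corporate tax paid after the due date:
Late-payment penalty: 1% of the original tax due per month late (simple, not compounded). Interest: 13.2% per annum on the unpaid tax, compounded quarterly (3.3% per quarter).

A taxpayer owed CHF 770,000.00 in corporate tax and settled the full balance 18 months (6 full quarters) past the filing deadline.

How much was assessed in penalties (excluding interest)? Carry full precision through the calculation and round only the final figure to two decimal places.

Late-payment penalty = 1% × CHF 770,000.00 × 18 mo = CHF 138,600.00

CHF 138,600.00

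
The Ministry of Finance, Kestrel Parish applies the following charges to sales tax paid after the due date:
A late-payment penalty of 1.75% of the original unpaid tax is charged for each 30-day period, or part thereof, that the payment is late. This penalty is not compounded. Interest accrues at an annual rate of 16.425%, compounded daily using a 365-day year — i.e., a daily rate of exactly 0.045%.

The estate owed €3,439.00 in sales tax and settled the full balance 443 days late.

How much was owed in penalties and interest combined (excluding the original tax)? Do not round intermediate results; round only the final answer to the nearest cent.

€1,661.22

Penalty periods: ⌈443/30⌉ = 15; penalty = 15 × 1.75% × €3,439.00 = €902.74…
Interest: €3,439.00 × ((1 + 0.00045)^443 − 1) = €3,439.00 × 0.22055437… = €758.4865…
Penalties + interest = €902.7375 + €758.4865… = €1,661.22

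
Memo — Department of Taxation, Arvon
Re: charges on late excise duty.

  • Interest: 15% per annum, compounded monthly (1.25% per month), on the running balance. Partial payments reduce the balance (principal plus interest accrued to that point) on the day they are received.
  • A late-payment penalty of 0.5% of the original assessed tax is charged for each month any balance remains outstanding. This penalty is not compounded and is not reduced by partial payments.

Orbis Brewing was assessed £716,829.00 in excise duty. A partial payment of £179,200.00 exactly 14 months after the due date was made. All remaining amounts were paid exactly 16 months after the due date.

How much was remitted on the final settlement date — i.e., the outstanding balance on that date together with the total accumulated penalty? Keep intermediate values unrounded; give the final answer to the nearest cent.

Balance at month 14: £716,829.0000 × (1 + 0.0125)^14 = £852,994.0725…
After £179,200.00 payment: £852,994.0725… − £179,200.00 = £673,794.0725…
Balance at month 16: £673,794.0725… × (1 + 0.0125)^2 = £690,744.2046…
Penalty: 16 × 0.5% × £716,829.00 = £57,346.32
Final settlement = outstanding balance + penalty = £690,744.2046… + £57,346.32 = £748,090.52

£748,090.52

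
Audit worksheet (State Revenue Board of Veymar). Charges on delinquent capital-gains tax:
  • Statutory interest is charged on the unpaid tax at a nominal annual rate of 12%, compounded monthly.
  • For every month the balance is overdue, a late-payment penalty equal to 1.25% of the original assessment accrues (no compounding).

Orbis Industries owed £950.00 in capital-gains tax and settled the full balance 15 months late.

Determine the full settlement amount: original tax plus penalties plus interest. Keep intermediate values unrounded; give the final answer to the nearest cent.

£1,281.05

Late-payment penalty = 1.25% × £950.00 × 15 mo = £178.13…
Interest (12%/yr ÷ 12 = 1%/month): £950.00 × ((1 + 0.01)^15 − 1) = £152.9205…
Total = £950.00 + £178.1250 + £152.9205… = £1,281.05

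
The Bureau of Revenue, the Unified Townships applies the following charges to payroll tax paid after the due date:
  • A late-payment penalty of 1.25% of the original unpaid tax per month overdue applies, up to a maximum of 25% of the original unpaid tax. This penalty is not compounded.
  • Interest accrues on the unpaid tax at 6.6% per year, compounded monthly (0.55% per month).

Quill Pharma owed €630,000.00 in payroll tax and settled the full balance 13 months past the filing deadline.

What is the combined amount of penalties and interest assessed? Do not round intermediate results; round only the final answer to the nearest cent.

€148,936.88

Penalty: 13 × 1.25% × €630,000.00 = €102,375.00 (below the 25% cap of €157,500.00)
Interest: €630,000.00 × ((1 + 0.0055)^13 − 1) = €630,000.00 × 0.0739077… = €46,561.8787…
Penalties + interest = €102,375.0000 + €46,561.8787… = €148,936.88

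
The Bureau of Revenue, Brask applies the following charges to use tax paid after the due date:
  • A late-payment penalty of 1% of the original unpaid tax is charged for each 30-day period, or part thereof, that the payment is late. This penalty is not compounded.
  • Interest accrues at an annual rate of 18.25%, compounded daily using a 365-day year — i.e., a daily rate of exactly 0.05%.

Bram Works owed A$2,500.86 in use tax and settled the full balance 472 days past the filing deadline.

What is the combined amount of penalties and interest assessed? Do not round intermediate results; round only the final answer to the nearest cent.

Penalty periods: ⌈472/30⌉ = 16; penalty = 16 × 1% × A$2,500.86 = A$400.14…
Interest: A$2,500.86 × ((1 + 0.0005)^472 − 1) = A$2,500.86 × 0.26609963… = A$665.4779…
Penalties + interest = A$400.1376 + A$665.4779… = A$1,065.62

A$1,065.62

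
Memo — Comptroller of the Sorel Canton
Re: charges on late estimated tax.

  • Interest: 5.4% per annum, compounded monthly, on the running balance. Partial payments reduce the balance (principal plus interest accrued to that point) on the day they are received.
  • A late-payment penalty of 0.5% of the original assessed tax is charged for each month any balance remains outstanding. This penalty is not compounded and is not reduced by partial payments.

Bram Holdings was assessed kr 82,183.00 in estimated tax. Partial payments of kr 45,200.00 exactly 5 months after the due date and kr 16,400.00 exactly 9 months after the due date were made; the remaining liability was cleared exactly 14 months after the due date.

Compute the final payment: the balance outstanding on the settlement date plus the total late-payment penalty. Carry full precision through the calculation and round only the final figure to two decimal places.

Monthly rate = 5.4% ÷ 12 = 0.45%
Balance at month 5: kr 82,183.0000 × (1 + 0.0045)^5 = kr 84,048.8346…
After kr 45,200.00 payment: kr 84,048.8346… − kr 45,200.00 = kr 38,848.8346…
Balance at month 9: kr 38,848.8346… × (1 + 0.0045)^4 = kr 39,552.8479…
After kr 16,400.00 payment: kr 39,552.8479… − kr 16,400.00 = kr 23,152.8479…
Balance at month 14: kr 23,152.8479… × (1 + 0.0045)^5 = kr 23,678.4966…
Penalty: 14 × 0.5% × kr 82,183.00 = kr 5,752.81
Final settlement = outstanding balance + penalty = kr 23,678.4966… + kr 5,752.81 = kr 29,431.31

kr 29,431.31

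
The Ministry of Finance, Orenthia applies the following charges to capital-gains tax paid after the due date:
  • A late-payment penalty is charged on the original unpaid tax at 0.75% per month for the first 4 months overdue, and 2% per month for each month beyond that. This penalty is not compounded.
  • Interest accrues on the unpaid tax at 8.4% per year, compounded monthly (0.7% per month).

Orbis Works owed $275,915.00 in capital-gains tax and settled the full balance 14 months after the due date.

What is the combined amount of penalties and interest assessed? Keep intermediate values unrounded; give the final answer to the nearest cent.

$91,765.55

Penalty, months 1–4: 4 × 0.75% × $275,915.00 = $8,277.45
Penalty, months 5–14: 10 × 2% × $275,915.00 = $55,183.00
Interest: $275,915.00 × ((1 + 0.007)^14 − 1) = $275,915.00 × 0.1025863… = $28,305.0960…
Penalties + interest = $63,460.4500 + $28,305.0960… = $91,765.55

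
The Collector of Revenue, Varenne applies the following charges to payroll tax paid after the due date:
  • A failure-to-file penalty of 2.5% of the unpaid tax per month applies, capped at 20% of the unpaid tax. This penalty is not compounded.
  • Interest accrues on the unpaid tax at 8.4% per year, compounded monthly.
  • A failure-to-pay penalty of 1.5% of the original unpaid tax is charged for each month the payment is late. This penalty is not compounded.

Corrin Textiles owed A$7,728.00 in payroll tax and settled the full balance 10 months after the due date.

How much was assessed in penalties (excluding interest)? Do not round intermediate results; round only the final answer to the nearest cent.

A$2,704.80

Failure-to-file: 10 × 2.5% × A$7,728.00 = A$1,932.00, capped at 20% × A$7,728.00 = A$1,545.60
Failure-to-pay penalty = 1.5% × A$7,728.00 × 10 mo = A$1,159.20
Total penalty = A$1,545.60 + A$1,159.20 = A$2,704.80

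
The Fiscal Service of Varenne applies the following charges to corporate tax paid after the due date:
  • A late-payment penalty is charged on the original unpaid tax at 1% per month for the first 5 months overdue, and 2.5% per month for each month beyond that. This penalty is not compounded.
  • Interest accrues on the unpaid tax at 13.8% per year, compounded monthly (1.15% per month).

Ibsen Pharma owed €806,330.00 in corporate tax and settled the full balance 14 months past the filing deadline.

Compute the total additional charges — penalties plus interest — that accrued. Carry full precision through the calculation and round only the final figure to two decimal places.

€361,724.69

Penalty, months 1–5: 5 × 1% × €806,330.00 = €40,316.50
Penalty, months 6–14: 9 × 2.5% × €806,330.00 = €181,424.25
Interest: €806,330.00 × ((1 + 0.0115)^14 − 1) = €806,330.00 × 0.1736063… = €139,983.9403…
Penalties + interest = €221,740.7500 + €139,983.9403… = €361,724.69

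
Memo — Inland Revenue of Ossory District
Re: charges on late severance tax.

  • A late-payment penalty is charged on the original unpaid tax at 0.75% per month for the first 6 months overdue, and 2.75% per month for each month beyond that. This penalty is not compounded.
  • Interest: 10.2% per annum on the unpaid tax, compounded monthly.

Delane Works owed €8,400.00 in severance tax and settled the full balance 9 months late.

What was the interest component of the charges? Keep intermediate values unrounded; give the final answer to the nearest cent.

Interest (10.2%/yr ÷ 12 = 0.85%/month): €8,400.00 × ((1 + 0.0085)^9 − 1) = €664.8873…

€664.89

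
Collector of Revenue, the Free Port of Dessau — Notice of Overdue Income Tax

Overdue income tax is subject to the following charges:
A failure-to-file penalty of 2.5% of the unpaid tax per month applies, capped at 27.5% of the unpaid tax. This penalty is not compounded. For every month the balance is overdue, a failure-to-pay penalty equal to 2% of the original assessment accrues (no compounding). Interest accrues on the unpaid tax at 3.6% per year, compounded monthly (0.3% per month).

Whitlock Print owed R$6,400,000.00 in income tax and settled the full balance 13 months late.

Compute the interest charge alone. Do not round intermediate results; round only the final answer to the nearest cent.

R$254,142.59

Interest: R$6,400,000.00 × ((1 + 0.003)^13 − 1) = R$6,400,000.00 × 0.0397098… = R$254,142.5935…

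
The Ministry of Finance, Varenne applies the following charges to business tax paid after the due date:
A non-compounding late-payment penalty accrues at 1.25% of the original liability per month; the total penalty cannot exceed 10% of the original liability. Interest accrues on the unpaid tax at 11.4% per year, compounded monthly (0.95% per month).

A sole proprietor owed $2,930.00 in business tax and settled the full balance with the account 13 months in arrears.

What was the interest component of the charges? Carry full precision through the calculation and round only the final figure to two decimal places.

Interest: $2,930.00 × ((1 + 0.0095)^13 − 1) = $2,930.00 × 0.1307906… = $383.2166…

$383.22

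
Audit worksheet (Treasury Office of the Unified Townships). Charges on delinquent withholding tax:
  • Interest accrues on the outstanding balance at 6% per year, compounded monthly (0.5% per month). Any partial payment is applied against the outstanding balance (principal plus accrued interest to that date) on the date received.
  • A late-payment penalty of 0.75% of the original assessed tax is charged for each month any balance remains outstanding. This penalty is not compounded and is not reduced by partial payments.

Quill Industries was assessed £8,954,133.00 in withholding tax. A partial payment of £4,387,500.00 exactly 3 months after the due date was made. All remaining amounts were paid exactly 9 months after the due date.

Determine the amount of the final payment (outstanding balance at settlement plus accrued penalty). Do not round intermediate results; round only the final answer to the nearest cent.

£5,448,845.09

Balance at month 3: £8,954,133.0000 × (1 + 0.005)^3 = £9,089,117.6742…
After £4,387,500.00 payment: £9,089,117.6742… − £4,387,500.00 = £4,701,617.6742…
Balance at month 9: £4,701,617.6742… × (1 + 0.005)^6 = £4,844,441.1093…
Penalty: 9 × 0.75% × £8,954,133.00 = £604,403.98…
Final settlement = outstanding balance + penalty = £4,844,441.1093… + £604,403.98… = £5,448,845.09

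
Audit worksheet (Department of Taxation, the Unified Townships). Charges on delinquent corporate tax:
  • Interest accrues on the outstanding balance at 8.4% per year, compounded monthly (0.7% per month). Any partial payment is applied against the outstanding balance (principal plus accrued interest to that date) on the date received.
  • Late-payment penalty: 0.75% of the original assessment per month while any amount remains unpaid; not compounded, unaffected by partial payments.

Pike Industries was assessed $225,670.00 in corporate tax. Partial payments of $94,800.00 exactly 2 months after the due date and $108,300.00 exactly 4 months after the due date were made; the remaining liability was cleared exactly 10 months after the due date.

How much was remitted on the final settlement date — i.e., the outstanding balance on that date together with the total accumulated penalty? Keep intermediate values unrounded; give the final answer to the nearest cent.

$45,729.51

Balance at month 2: $225,670.0000 × (1 + 0.007)^2 = $228,840.4378…
After $94,800.00 payment: $228,840.4378… − $94,800.00 = $134,040.4378…
Balance at month 4: $134,040.4378… × (1 + 0.007)^2 = $135,923.5719…
After $108,300.00 payment: $135,923.5719… − $108,300.00 = $27,623.5719…
Balance at month 10: $27,623.5719… × (1 + 0.007)^6 = $28,804.2558…
Penalty: 10 × 0.75% × $225,670.00 = $16,925.25
Final settlement = outstanding balance + penalty = $28,804.2558… + $16,925.25 = $45,729.51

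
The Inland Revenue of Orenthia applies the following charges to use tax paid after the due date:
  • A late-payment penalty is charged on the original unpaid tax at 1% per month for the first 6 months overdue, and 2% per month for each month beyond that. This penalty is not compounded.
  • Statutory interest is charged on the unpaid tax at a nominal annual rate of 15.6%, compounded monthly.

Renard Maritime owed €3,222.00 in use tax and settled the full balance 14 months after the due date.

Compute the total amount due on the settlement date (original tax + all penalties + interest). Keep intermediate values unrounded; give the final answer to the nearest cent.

€4,569.47

Penalty, months 1–6: 6 × 1% × €3,222.00 = €193.32
Penalty, months 7–14: 8 × 2% × €3,222.00 = €515.52
Interest (15.6%/yr ÷ 12 = 1.3%/month): €3,222.00 × ((1 + 0.013)^14 − 1) = €638.6264…
Total = €3,222.00 + €708.8400 + €638.6264… = €4,569.47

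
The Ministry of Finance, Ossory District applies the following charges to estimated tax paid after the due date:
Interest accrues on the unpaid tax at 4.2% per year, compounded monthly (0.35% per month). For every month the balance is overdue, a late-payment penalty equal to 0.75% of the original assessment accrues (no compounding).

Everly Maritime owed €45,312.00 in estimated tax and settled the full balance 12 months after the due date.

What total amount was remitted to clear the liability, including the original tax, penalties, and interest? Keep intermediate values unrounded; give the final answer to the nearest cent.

Late-payment penalty: 12 × 0.75% × €45,312.00 = €4,078.08
Interest: €45,312.00 × ((1 + 0.0035)^12 − 1) = €45,312.00 × 0.0428180… = €1,940.1695…
Total = €45,312.00 + €4,078.0800 + €1,940.1695… = €51,330.25

€51,330.25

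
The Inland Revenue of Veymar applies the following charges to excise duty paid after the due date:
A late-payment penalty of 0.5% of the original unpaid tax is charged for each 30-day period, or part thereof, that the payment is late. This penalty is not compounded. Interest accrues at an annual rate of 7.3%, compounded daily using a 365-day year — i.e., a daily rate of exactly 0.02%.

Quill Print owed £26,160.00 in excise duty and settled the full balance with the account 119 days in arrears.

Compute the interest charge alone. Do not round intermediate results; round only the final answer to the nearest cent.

Interest: £26,160.00 × ((1 + 0.0002)^119 − 1) = £26,160.00 × 0.02408304… = £630.0124…

£630.01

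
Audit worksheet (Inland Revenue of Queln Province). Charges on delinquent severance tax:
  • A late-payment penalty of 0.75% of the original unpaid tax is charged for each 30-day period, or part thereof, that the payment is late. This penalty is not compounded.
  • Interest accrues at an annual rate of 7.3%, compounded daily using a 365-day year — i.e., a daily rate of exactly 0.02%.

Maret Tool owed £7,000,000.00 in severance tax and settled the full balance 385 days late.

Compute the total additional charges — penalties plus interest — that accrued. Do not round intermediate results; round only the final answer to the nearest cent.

£1,242,736.33

Penalty periods: ⌈385/30⌉ = 13; penalty = 13 × 0.75% × £7,000,000.00 = £682,500.00
Interest: £7,000,000.00 × ((1 + 0.0002)^385 − 1) = £7,000,000.00 × 0.08003376… = £560,236.3285…
Penalties + interest = £682,500.0000 + £560,236.3285… = £1,242,736.33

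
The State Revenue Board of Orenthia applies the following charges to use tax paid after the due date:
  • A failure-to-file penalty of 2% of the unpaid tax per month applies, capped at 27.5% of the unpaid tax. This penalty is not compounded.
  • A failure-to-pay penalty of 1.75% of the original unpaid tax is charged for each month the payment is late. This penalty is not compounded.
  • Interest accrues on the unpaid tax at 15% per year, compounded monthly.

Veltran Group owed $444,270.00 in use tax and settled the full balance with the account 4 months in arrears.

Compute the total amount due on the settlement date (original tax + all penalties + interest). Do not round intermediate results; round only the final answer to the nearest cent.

Failure-to-file: 4 × 2% × $444,270.00 = $35,541.60 (under the 27.5% cap)
Failure-to-pay penalty: 4 × 1.75% × $444,270.00 = $31,098.90
Interest (15%/yr ÷ 12 = 1.25%/month): $444,270.00 × ((1 + 0.0125)^4 − 1) = $22,633.4848…
Total = $444,270.00 + $66,640.5000 + $22,633.4848… = $533,543.98

$533,543.98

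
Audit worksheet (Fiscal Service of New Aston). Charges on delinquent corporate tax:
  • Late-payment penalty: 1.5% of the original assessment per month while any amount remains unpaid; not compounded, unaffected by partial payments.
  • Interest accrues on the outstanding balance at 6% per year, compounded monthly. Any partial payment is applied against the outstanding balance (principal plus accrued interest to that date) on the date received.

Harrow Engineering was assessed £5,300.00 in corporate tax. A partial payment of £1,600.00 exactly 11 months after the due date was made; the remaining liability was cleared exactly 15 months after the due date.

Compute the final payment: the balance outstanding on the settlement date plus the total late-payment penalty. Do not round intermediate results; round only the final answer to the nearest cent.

Monthly rate = 6% ÷ 12 = 0.5%
Balance at month 11: £5,300.0000 × (1 + 0.005)^11 = £5,598.8979…
After £1,600.00 payment: £5,598.8979… − £1,600.00 = £3,998.8979…
Balance at month 15: £3,998.8979… × (1 + 0.005)^4 = £4,079.4777…
Penalty: 15 × 1.5% × £5,300.00 = £1,192.50
Final settlement = outstanding balance + penalty = £4,079.4777… + £1,192.50 = £5,271.98

£5,271.98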